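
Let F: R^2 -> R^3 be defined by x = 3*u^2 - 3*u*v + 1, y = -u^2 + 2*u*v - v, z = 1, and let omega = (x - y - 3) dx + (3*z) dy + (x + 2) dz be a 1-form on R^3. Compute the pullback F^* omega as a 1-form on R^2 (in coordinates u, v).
F^* omega = (24*u^3 - 42*u^2*v + 15*u*v^2 + 6*u*v - 18*u - 3*v^2 + 12*v) du + (-12*u^3 + 15*u^2*v - 3*u*v + 12*u - 3) dv

Using F^*(f dg) = (f ∘ F) d(g ∘ F), substitute each coordinate x_i by F_i(u, v) in f_i, and replace dx_i by d F_i = (∂F_i/∂u) du + (∂F_i/∂v) dv.
  For the x component: f_1(F) = 4*u^2 - 5*u*v + v - 2; d F_1 = (6*u - 3*v) du + (-3*u) dv
  For the y component: f_2(F) = 3; d F_2 = (-2*u + 2*v) du + (2*u - 1) dv
  For the z component: f_3(F) = 3*u^2 - 3*u*v + 3; d F_3 = (0) du + (0) dv
Combining and collecting du, dv coefficients:
  coeff of du: 24*u^3 - 42*u^2*v + 15*u*v^2 + 6*u*v - 18*u - 3*v^2 + 12*v
  coeff of dv: -12*u^3 + 15*u^2*v - 3*u*v + 12*u - 3
F^* omega = (24*u^3 - 42*u^2*v + 15*u*v^2 + 6*u*v - 18*u - 3*v^2 + 12*v) du + (-12*u^3 + 15*u^2*v - 3*u*v + 12*u - 3) dv.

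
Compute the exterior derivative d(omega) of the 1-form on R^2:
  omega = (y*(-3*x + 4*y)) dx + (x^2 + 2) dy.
d(omega) = (5*x - 8*y) dx ∧ dy

For a 1-form omega = sum_i f_i dx_i, the exterior derivative is
  d(omega) = sum_{i < j} (∂f_j/∂x_i - ∂f_i/∂x_j) dx_i ∧ dx_j.
  coefficient of dx ∧ dy: ∂f_2/∂x - ∂f_1/∂y = ∂(x^2 + 2)/∂x - ∂(y*(-3*x + 4*y))/∂y = 5*x - 8*y
Assembling: d(omega) = (5*x - 8*y) dx ∧ dy.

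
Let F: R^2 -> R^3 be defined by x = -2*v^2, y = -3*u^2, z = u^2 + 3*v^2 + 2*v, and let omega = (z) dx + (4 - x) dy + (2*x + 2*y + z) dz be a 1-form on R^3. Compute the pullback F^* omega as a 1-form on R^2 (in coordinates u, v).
F^* omega = (2*u*(-5*u^2 - 7*v^2 + 2*v - 12)) du + (-34*u^2*v - 10*u^2 - 18*v^3 + 2*v^2 + 4*v) dv

Using F^*(f dg) = (f ∘ F) d(g ∘ F), substitute each coordinate x_i by F_i(u, v) in f_i, and replace dx_i by d F_i = (∂F_i/∂u) du + (∂F_i/∂v) dv.
  For the x component: f_1(F) = u^2 + 3*v^2 + 2*v; d F_1 = (0) du + (-4*v) dv
  For the y component: f_2(F) = 2*v^2 + 4; d F_2 = (-6*u) du + (0) dv
  For the z component: f_3(F) = -5*u^2 - v^2 + 2*v; d F_3 = (2*u) du + (6*v + 2) dv
Combining and collecting du, dv coefficients:
  coeff of du: 2*u*(-5*u^2 - 7*v^2 + 2*v - 12)
  coeff of dv: -34*u^2*v - 10*u^2 - 18*v^3 + 2*v^2 + 4*v
F^* omega = (2*u*(-5*u^2 - 7*v^2 + 2*v - 12)) du + (-34*u^2*v - 10*u^2 - 18*v^3 + 2*v^2 + 4*v) dv.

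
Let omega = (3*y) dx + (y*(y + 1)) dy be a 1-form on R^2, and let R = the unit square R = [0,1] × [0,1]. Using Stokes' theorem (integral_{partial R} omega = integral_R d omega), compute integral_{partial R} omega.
integral_(partial R) omega = -3

Stokes: integral_partial_R omega = integral_R d omega with d omega = (∂Q/∂x - ∂P/∂y) dx ∧ dy.
  ∂Q/∂x = 0
  ∂P/∂y = 3
  integrand = ∂Q/∂x - ∂P/∂y = -3.
Integrating over R: integral_0^1 integral_0^1 (-3) dx dy = -3.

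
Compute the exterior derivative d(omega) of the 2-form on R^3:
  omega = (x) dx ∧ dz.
d(omega) = 0

For a 2-form omega = sum_{i<j} g_{ij} dx_i ∧ dx_j, the exterior derivative is
  d(omega) = sum_{i<j} d(g_{ij}) ∧ dx_i ∧ dx_j = sum_{i<j, k} (∂g_{ij}/∂x_k) dx_k ∧ dx_i ∧ dx_j.
Expand each term, using dx_k ∧ dx_i ∧ dx_j = sgn(permutation) dx_{(a)} ∧ dx_{(b)} ∧ dx_{(c)} with (a < b < c) sorted:

Collecting like 3-forms: d(omega) = 0.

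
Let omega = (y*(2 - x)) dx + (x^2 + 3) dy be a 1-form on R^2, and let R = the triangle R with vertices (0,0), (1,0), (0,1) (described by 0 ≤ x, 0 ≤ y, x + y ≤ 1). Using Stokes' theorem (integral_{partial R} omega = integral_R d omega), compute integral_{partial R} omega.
integral_(partial R) omega = -1/2

Stokes: integral_partial_R omega = integral_R d omega with d omega = (∂Q/∂x - ∂P/∂y) dx ∧ dy.
  ∂Q/∂x = 2*x
  ∂P/∂y = 2 - x
  integrand = ∂Q/∂x - ∂P/∂y = 3*x - 2.
Integrating over R: integral_0^1 integral_0^{1-x} (3*x - 2) dy dx = -1/2.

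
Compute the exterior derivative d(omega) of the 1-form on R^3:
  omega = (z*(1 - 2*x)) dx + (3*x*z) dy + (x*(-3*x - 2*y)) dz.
d(omega) = (3*z) dx ∧ dy + (-4*x - 2*y - 1) dx ∧ dz + (-5*x) dy ∧ dz

For a 1-form omega = sum_i f_i dx_i, the exterior derivative is
  d(omega) = sum_{i < j} (∂f_j/∂x_i - ∂f_i/∂x_j) dx_i ∧ dx_j.
  coefficient of dx ∧ dy: ∂f_2/∂x - ∂f_1/∂y = ∂(3*x*z)/∂x - ∂(z*(1 - 2*x))/∂y = 3*z
  coefficient of dx ∧ dz: ∂f_3/∂x - ∂f_1/∂z = ∂(x*(-3*x - 2*y))/∂x - ∂(z*(1 - 2*x))/∂z = -4*x - 2*y - 1
  coefficient of dy ∧ dz: ∂f_3/∂y - ∂f_2/∂z = ∂(x*(-3*x - 2*y))/∂y - ∂(3*x*z)/∂z = -5*x
Assembling: d(omega) = (3*z) dx ∧ dy + (-4*x - 2*y - 1) dx ∧ dz + (-5*x) dy ∧ dz.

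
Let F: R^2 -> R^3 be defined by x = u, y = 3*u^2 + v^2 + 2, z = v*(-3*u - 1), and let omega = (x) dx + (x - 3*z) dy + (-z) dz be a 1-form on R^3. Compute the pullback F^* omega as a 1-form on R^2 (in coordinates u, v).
F^* omega = (54*u^2*v + 6*u^2 - 9*u*v^2 + 18*u*v + u - 3*v^2) du + (v*(-9*u^2 + 18*u*v - 4*u + 6*v - 1)) dv

Using F^*(f dg) = (f ∘ F) d(g ∘ F), substitute each coordinate x_i by F_i(u, v) in f_i, and replace dx_i by d F_i = (∂F_i/∂u) du + (∂F_i/∂v) dv.
  For the x component: f_1(F) = u; d F_1 = (1) du + (0) dv
  For the y component: f_2(F) = 9*u*v + u + 3*v; d F_2 = (6*u) du + (2*v) dv
  For the z component: f_3(F) = v*(3*u + 1); d F_3 = (-3*v) du + (-3*u - 1) dv
Combining and collecting du, dv coefficients:
  coeff of du: 54*u^2*v + 6*u^2 - 9*u*v^2 + 18*u*v + u - 3*v^2
  coeff of dv: v*(-9*u^2 + 18*u*v - 4*u + 6*v - 1)
F^* omega = (54*u^2*v + 6*u^2 - 9*u*v^2 + 18*u*v + u - 3*v^2) du + (v*(-9*u^2 + 18*u*v - 4*u + 6*v - 1)) dv.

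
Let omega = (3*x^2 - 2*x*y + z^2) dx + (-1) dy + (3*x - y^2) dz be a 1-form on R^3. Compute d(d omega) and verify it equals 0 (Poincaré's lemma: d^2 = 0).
d(d omega) = 0

Step 1: d omega = sum_{i<j} (∂f_j/∂x_i - ∂f_i/∂x_j) dx_i ∧ dx_j:
  coeff of dx ∧ dy: 2*x
  coeff of dx ∧ dz: 3 - 2*z
  coeff of dy ∧ dz: -2*y
Step 2: Apply d again to each 2-form coefficient. The only possible 3-form in R^3 is dx ∧ dy ∧ dz, with coefficient
  ∂(coeff of dy∧dz)/∂x - ∂(coeff of dx∧dz)/∂y + ∂(coeff of dx∧dy)/∂z
  = ∂/∂x (-2*y) - ∂/∂y (3 - 2*z) + ∂/∂z (2*x).
Each of these terms simplifies to sums of mixed partials that cancel in pairs. The result is 0 (by equality of mixed partials for smooth functions — Schwarz / Clairaut).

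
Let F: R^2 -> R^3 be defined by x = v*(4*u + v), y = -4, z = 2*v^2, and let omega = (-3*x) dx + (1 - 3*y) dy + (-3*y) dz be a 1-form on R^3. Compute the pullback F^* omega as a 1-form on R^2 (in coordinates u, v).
F^* omega = (12*v^2*(-4*u - v)) du + (6*v*(-8*u^2 - 6*u*v - v^2 + 8)) dv

Using F^*(f dg) = (f ∘ F) d(g ∘ F), substitute each coordinate x_i by F_i(u, v) in f_i, and replace dx_i by d F_i = (∂F_i/∂u) du + (∂F_i/∂v) dv.
  For the x component: f_1(F) = 3*v*(-4*u - v); d F_1 = (4*v) du + (4*u + 2*v) dv
  For the y component: f_2(F) = 13; d F_2 = (0) du + (0) dv
  For the z component: f_3(F) = 12; d F_3 = (0) du + (4*v) dv
Combining and collecting du, dv coefficients:
  coeff of du: 12*v^2*(-4*u - v)
  coeff of dv: 6*v*(-8*u^2 - 6*u*v - v^2 + 8)
F^* omega = (12*v^2*(-4*u - v)) du + (6*v*(-8*u^2 - 6*u*v - v^2 + 8)) dv.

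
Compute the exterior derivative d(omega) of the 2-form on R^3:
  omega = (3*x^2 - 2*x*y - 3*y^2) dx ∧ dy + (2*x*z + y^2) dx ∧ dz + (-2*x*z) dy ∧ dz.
d(omega) = (-2*y - 2*z) dx ∧ dy ∧ dz

For a 2-form omega = sum_{i<j} g_{ij} dx_i ∧ dx_j, the exterior derivative is
  d(omega) = sum_{i<j} d(g_{ij}) ∧ dx_i ∧ dx_j = sum_{i<j, k} (∂g_{ij}/∂x_k) dx_k ∧ dx_i ∧ dx_j.
Expand each term, using dx_k ∧ dx_i ∧ dx_j = sgn(permutation) dx_{(a)} ∧ dx_{(b)} ∧ dx_{(c)} with (a < b < c) sorted:
  d(2*x*z + y^2) includes (∂/∂y)(2*x*z + y^2) dy = (2*y) dy, which multiplied by dx ∧ dz gives (-2*y) dx ∧ dy ∧ dz
  d(-2*x*z) includes (∂/∂x)(-2*x*z) dx = (-2*z) dx, which multiplied by dy ∧ dz gives (-2*z) dx ∧ dy ∧ dz
Collecting like 3-forms: d(omega) = (-2*y - 2*z) dx ∧ dy ∧ dz.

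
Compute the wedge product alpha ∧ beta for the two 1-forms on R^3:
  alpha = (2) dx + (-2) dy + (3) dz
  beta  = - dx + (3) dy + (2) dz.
alpha ∧ beta = (4) dx ∧ dy + (7) dx ∧ dz + (-13) dy ∧ dz

Distribute the wedge, using dx_i ∧ dx_j = -dx_j ∧ dx_i and dx_i ∧ dx_i = 0. For each pair (i, j) with i < j, the coefficient of dx_i ∧ dx_j in alpha ∧ beta is (alpha_i * beta_j - alpha_j * beta_i). Collecting: alpha ∧ beta = (4) dx ∧ dy + (7) dx ∧ dz + (-13) dy ∧ dz.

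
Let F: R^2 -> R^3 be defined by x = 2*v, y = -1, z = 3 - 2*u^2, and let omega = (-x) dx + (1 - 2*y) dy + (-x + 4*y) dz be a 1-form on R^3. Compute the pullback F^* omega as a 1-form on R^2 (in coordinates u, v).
F^* omega = (8*u*(v + 2)) du + (-4*v) dv

Using F^*(f dg) = (f ∘ F) d(g ∘ F), substitute each coordinate x_i by F_i(u, v) in f_i, and replace dx_i by d F_i = (∂F_i/∂u) du + (∂F_i/∂v) dv.
  For the x component: f_1(F) = -2*v; d F_1 = (0) du + (2) dv
  For the y component: f_2(F) = 3; d F_2 = (0) du + (0) dv
  For the z component: f_3(F) = -2*v - 4; d F_3 = (-4*u) du + (0) dv
Combining and collecting du, dv coefficients:
  coeff of du: 8*u*(v + 2)
  coeff of dv: -4*v
F^* omega = (8*u*(v + 2)) du + (-4*v) dv.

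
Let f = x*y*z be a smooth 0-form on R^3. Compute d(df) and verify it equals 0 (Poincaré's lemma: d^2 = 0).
d(df) = 0

Step 1: df = sum_i (∂f/∂x_i) dx_i = (y*z) dx + (x*z) dy + (x*y) dz.
Step 2: Apply d again. Using the 1-form formula, the coefficient of dx ∧ dy in d(df) is ∂^2 f/∂x ∂y - ∂^2 f/∂y ∂x = (z) - (z) = 0 (equality of mixed partials for smooth f).
Similarly for dx ∧ dz and dy ∧ dz — all coefficients vanish. So d(df) = 0.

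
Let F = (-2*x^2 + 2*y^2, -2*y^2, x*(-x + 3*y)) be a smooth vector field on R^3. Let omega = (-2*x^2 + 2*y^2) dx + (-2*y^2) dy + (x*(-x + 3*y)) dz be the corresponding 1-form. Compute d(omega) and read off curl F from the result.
d(omega) = (3*x) dy ∧ dz + (2*x - 3*y) dz ∧ dx + (-4*y) dx ∧ dy; curl F = (3*x, 2*x - 3*y, -4*y)

d omega = sum_{i<j} (∂f_j/∂x_i - ∂f_i/∂x_j) dx_i ∧ dx_j. Under the identification (dy ∧ dz, dz ∧ dx, dx ∧ dy) ↔ (e_x, e_y, e_z), the coefficients are exactly the components of curl F. Compute:
  ∂R/∂y - ∂Q/∂z = (3*x) - (0) = 3*x
  ∂P/∂z - ∂R/∂x = (0) - (-2*x + 3*y) = 2*x - 3*y
  ∂Q/∂x - ∂P/∂y = (0) - (4*y) = -4*y.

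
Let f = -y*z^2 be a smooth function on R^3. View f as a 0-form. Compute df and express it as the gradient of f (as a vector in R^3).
df = (0) dx + (-z^2) dy + (-2*y*z) dz; grad f = (0, -z^2, -2*y*z)

For a 0-form f, d f = (∂f/∂x) dx + (∂f/∂y) dy + (∂f/∂z) dz. The components of the vector representation are exactly the entries of grad f in Cartesian coordinates:
  ∂f/∂x = 0
  ∂f/∂y = -z^2
  ∂f/∂z = -2*y*z.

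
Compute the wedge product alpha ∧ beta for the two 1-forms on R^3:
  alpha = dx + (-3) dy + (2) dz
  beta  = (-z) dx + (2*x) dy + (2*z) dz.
alpha ∧ beta = (2*x - 3*z) dx ∧ dy + (4*z) dx ∧ dz + (-4*x - 6*z) dy ∧ dz

Distribute the wedge, using dx_i ∧ dx_j = -dx_j ∧ dx_i and dx_i ∧ dx_i = 0. For each pair (i, j) with i < j, the coefficient of dx_i ∧ dx_j in alpha ∧ beta is (alpha_i * beta_j - alpha_j * beta_i). Collecting: alpha ∧ beta = (2*x - 3*z) dx ∧ dy + (4*z) dx ∧ dz + (-4*x - 6*z) dy ∧ dz.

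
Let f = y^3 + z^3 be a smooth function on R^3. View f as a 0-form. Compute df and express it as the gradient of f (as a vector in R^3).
df = (0) dx + (3*y^2) dy + (3*z^2) dz; grad f = (0, 3*y^2, 3*z^2)

For a 0-form f, d f = (∂f/∂x) dx + (∂f/∂y) dy + (∂f/∂z) dz. The components of the vector representation are exactly the entries of grad f in Cartesian coordinates:
  ∂f/∂x = 0
  ∂f/∂y = 3*y^2
  ∂f/∂z = 3*z^2.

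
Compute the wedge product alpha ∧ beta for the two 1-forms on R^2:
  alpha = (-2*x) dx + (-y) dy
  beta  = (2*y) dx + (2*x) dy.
alpha ∧ beta = (-4*x^2 + 2*y^2) dx ∧ dy

Distribute the wedge, using dx_i ∧ dx_j = -dx_j ∧ dx_i and dx_i ∧ dx_i = 0. For each pair (i, j) with i < j, the coefficient of dx_i ∧ dx_j in alpha ∧ beta is (alpha_i * beta_j - alpha_j * beta_i). Collecting: alpha ∧ beta = (-4*x^2 + 2*y^2) dx ∧ dy.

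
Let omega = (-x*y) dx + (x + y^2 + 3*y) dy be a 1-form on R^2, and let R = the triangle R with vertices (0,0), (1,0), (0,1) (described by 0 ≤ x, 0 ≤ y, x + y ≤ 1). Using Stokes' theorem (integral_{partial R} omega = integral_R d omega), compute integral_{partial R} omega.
integral_(partial R) omega = 2/3

Stokes: integral_partial_R omega = integral_R d omega with d omega = (∂Q/∂x - ∂P/∂y) dx ∧ dy.
  ∂Q/∂x = 1
  ∂P/∂y = -x
  integrand = ∂Q/∂x - ∂P/∂y = x + 1.
Integrating over R: integral_0^1 integral_0^{1-x} (x + 1) dy dx = 2/3.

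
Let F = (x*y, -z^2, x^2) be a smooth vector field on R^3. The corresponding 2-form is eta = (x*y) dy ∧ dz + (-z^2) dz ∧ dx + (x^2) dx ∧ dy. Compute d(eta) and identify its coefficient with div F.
d(eta) = (y) dx ∧ dy ∧ dz; div F = y

For a 2-form in R^3 of the form above, applying d gives a 3-form with coefficient ∂P/∂x + ∂Q/∂y + ∂R/∂z:
  ∂P/∂x = y
  ∂Q/∂y = 0
  ∂R/∂z = 0
Sum = y, which is exactly div F.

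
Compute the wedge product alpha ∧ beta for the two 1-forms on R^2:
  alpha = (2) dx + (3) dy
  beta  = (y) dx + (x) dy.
alpha ∧ beta = (2*x - 3*y) dx ∧ dy

Distribute the wedge, using dx_i ∧ dx_j = -dx_j ∧ dx_i and dx_i ∧ dx_i = 0. For each pair (i, j) with i < j, the coefficient of dx_i ∧ dx_j in alpha ∧ beta is (alpha_i * beta_j - alpha_j * beta_i). Collecting: alpha ∧ beta = (2*x - 3*y) dx ∧ dy.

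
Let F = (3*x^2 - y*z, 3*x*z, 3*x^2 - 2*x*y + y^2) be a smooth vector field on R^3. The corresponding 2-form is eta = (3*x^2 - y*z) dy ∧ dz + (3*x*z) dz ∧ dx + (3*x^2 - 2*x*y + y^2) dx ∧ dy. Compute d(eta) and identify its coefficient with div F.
d(eta) = (6*x) dx ∧ dy ∧ dz; div F = 6*x

For a 2-form in R^3 of the form above, applying d gives a 3-form with coefficient ∂P/∂x + ∂Q/∂y + ∂R/∂z:
  ∂P/∂x = 6*x
  ∂Q/∂y = 0
  ∂R/∂z = 0
Sum = 6*x, which is exactly div F.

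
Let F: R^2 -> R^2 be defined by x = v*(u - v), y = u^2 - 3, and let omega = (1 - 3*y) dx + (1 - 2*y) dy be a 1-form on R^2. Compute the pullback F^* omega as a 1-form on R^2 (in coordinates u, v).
F^* omega = (-4*u^3 - 3*u^2*v + 14*u + 10*v) du + (-3*u^3 + 6*u^2*v + 10*u - 20*v) dv

Using F^*(f dg) = (f ∘ F) d(g ∘ F), substitute each coordinate x_i by F_i(u, v) in f_i, and replace dx_i by d F_i = (∂F_i/∂u) du + (∂F_i/∂v) dv.
  For the x component: f_1(F) = 10 - 3*u^2; d F_1 = (v) du + (u - 2*v) dv
  For the y component: f_2(F) = 7 - 2*u^2; d F_2 = (2*u) du + (0) dv
Combining and collecting du, dv coefficients:
  coeff of du: -4*u^3 - 3*u^2*v + 14*u + 10*v
  coeff of dv: -3*u^3 + 6*u^2*v + 10*u - 20*v
F^* omega = (-4*u^3 - 3*u^2*v + 14*u + 10*v) du + (-3*u^3 + 6*u^2*v + 10*u - 20*v) dv.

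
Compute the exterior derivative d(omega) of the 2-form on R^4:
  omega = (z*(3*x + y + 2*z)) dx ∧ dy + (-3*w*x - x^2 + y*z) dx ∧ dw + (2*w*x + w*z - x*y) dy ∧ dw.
d(omega) = (3*x + y + 4*z) dx ∧ dy ∧ dz + (2*w - y - z) dx ∧ dy ∧ dw + (-y) dx ∧ dz ∧ dw + (-w) dy ∧ dz ∧ dw

For a 2-form omega = sum_{i<j} g_{ij} dx_i ∧ dx_j, the exterior derivative is
  d(omega) = sum_{i<j} d(g_{ij}) ∧ dx_i ∧ dx_j = sum_{i<j, k} (∂g_{ij}/∂x_k) dx_k ∧ dx_i ∧ dx_j.
Expand each term, using dx_k ∧ dx_i ∧ dx_j = sgn(permutation) dx_{(a)} ∧ dx_{(b)} ∧ dx_{(c)} with (a < b < c) sorted:
  d(z*(3*x + y + 2*z)) includes (∂/∂z)(z*(3*x + y + 2*z)) dz = (3*x + y + 4*z) dz, which multiplied by dx ∧ dy gives (3*x + y + 4*z) dx ∧ dy ∧ dz
  d(-3*w*x - x^2 + y*z) includes (∂/∂y)(-3*w*x - x^2 + y*z) dy = (z) dy, which multiplied by dx ∧ dw gives (-z) dx ∧ dy ∧ dw
  d(-3*w*x - x^2 + y*z) includes (∂/∂z)(-3*w*x - x^2 + y*z) dz = (y) dz, which multiplied by dx ∧ dw gives (-y) dx ∧ dz ∧ dw
  d(2*w*x + w*z - x*y) includes (∂/∂x)(2*w*x + w*z - x*y) dx = (2*w - y) dx, which multiplied by dy ∧ dw gives (2*w - y) dx ∧ dy ∧ dw
  d(2*w*x + w*z - x*y) includes (∂/∂z)(2*w*x + w*z - x*y) dz = (w) dz, which multiplied by dy ∧ dw gives (-w) dy ∧ dz ∧ dw
Collecting like 3-forms: d(omega) = (3*x + y + 4*z) dx ∧ dy ∧ dz + (2*w - y - z) dx ∧ dy ∧ dw + (-y) dx ∧ dz ∧ dw + (-w) dy ∧ dz ∧ dw.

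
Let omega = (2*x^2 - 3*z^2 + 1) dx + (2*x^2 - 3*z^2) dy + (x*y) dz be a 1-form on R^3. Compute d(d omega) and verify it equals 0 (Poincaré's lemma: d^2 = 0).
d(d omega) = 0

Step 1: d omega = sum_{i<j} (∂f_j/∂x_i - ∂f_i/∂x_j) dx_i ∧ dx_j:
  coeff of dx ∧ dy: 4*x
  coeff of dx ∧ dz: y + 6*z
  coeff of dy ∧ dz: x + 6*z
Step 2: Apply d again to each 2-form coefficient. The only possible 3-form in R^3 is dx ∧ dy ∧ dz, with coefficient
  ∂(coeff of dy∧dz)/∂x - ∂(coeff of dx∧dz)/∂y + ∂(coeff of dx∧dy)/∂z
  = ∂/∂x (x + 6*z) - ∂/∂y (y + 6*z) + ∂/∂z (4*x).
Each of these terms simplifies to sums of mixed partials that cancel in pairs. The result is 0 (by equality of mixed partials for smooth functions — Schwarz / Clairaut).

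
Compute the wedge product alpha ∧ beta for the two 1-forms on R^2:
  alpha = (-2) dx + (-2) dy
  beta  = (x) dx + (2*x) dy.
alpha ∧ beta = (-2*x) dx ∧ dy

Distribute the wedge, using dx_i ∧ dx_j = -dx_j ∧ dx_i and dx_i ∧ dx_i = 0. For each pair (i, j) with i < j, the coefficient of dx_i ∧ dx_j in alpha ∧ beta is (alpha_i * beta_j - alpha_j * beta_i). Collecting: alpha ∧ beta = (-2*x) dx ∧ dy.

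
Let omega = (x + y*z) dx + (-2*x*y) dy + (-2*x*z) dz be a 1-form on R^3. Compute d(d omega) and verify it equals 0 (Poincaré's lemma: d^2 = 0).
d(d omega) = 0

Step 1: d omega = sum_{i<j} (∂f_j/∂x_i - ∂f_i/∂x_j) dx_i ∧ dx_j:
  coeff of dx ∧ dy: -2*y - z
  coeff of dx ∧ dz: -y - 2*z
  coeff of dy ∧ dz: 0
Step 2: Apply d again to each 2-form coefficient. The only possible 3-form in R^3 is dx ∧ dy ∧ dz, with coefficient
  ∂(coeff of dy∧dz)/∂x - ∂(coeff of dx∧dz)/∂y + ∂(coeff of dx∧dy)/∂z
  = ∂/∂x (0) - ∂/∂y (-y - 2*z) + ∂/∂z (-2*y - z).
Each of these terms simplifies to sums of mixed partials that cancel in pairs. The result is 0 (by equality of mixed partials for smooth functions — Schwarz / Clairaut).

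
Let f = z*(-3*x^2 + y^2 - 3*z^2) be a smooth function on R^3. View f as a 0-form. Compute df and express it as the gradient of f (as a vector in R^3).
df = (-6*x*z) dx + (2*y*z) dy + (-3*x^2 + y^2 - 9*z^2) dz; grad f = (-6*x*z, 2*y*z, -3*x^2 + y^2 - 9*z^2)

For a 0-form f, d f = (∂f/∂x) dx + (∂f/∂y) dy + (∂f/∂z) dz. The components of the vector representation are exactly the entries of grad f in Cartesian coordinates:
  ∂f/∂x = -6*x*z
  ∂f/∂y = 2*y*z
  ∂f/∂z = -3*x^2 + y^2 - 9*z^2.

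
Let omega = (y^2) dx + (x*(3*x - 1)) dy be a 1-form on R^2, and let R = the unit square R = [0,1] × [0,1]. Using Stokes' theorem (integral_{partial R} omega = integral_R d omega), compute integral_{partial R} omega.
integral_(partial R) omega = 1

Stokes: integral_partial_R omega = integral_R d omega with d omega = (∂Q/∂x - ∂P/∂y) dx ∧ dy.
  ∂Q/∂x = 6*x - 1
  ∂P/∂y = 2*y
  integrand = ∂Q/∂x - ∂P/∂y = 6*x - 2*y - 1.
Integrating over R: integral_0^1 integral_0^1 (6*x - 2*y - 1) dx dy = 1.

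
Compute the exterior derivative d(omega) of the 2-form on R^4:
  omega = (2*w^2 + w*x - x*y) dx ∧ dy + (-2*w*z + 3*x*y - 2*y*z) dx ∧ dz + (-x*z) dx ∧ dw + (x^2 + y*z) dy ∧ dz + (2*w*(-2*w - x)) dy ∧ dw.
d(omega) = (2*w + x) dx ∧ dy ∧ dw + (-x + 2*z) dx ∧ dy ∧ dz + (x - 2*z) dx ∧ dz ∧ dw

For a 2-form omega = sum_{i<j} g_{ij} dx_i ∧ dx_j, the exterior derivative is
  d(omega) = sum_{i<j} d(g_{ij}) ∧ dx_i ∧ dx_j = sum_{i<j, k} (∂g_{ij}/∂x_k) dx_k ∧ dx_i ∧ dx_j.
Expand each term, using dx_k ∧ dx_i ∧ dx_j = sgn(permutation) dx_{(a)} ∧ dx_{(b)} ∧ dx_{(c)} with (a < b < c) sorted:
  d(2*w^2 + w*x - x*y) includes (∂/∂w)(2*w^2 + w*x - x*y) dw = (4*w + x) dw, which multiplied by dx ∧ dy gives (4*w + x) dx ∧ dy ∧ dw
  d(-2*w*z + 3*x*y - 2*y*z) includes (∂/∂y)(-2*w*z + 3*x*y - 2*y*z) dy = (3*x - 2*z) dy, which multiplied by dx ∧ dz gives (-3*x + 2*z) dx ∧ dy ∧ dz
  d(-2*w*z + 3*x*y - 2*y*z) includes (∂/∂w)(-2*w*z + 3*x*y - 2*y*z) dw = (-2*z) dw, which multiplied by dx ∧ dz gives (-2*z) dx ∧ dz ∧ dw
  d(-x*z) includes (∂/∂z)(-x*z) dz = (-x) dz, which multiplied by dx ∧ dw gives (x) dx ∧ dz ∧ dw
  d(x^2 + y*z) includes (∂/∂x)(x^2 + y*z) dx = (2*x) dx, which multiplied by dy ∧ dz gives (2*x) dx ∧ dy ∧ dz
  d(2*w*(-2*w - x)) includes (∂/∂x)(2*w*(-2*w - x)) dx = (-2*w) dx, which multiplied by dy ∧ dw gives (-2*w) dx ∧ dy ∧ dw
Collecting like 3-forms: d(omega) = (2*w + x) dx ∧ dy ∧ dw + (-x + 2*z) dx ∧ dy ∧ dz + (x - 2*z) dx ∧ dz ∧ dw.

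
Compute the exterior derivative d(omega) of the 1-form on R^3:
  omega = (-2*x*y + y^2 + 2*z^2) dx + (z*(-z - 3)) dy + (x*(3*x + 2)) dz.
d(omega) = (2*x - 2*y) dx ∧ dy + (6*x - 4*z + 2) dx ∧ dz + (2*z + 3) dy ∧ dz

For a 1-form omega = sum_i f_i dx_i, the exterior derivative is
  d(omega) = sum_{i < j} (∂f_j/∂x_i - ∂f_i/∂x_j) dx_i ∧ dx_j.
  coefficient of dx ∧ dy: ∂f_2/∂x - ∂f_1/∂y = ∂(z*(-z - 3))/∂x - ∂(-2*x*y + y^2 + 2*z^2)/∂y = 2*x - 2*y
  coefficient of dx ∧ dz: ∂f_3/∂x - ∂f_1/∂z = ∂(x*(3*x + 2))/∂x - ∂(-2*x*y + y^2 + 2*z^2)/∂z = 6*x - 4*z + 2
  coefficient of dy ∧ dz: ∂f_3/∂y - ∂f_2/∂z = ∂(x*(3*x + 2))/∂y - ∂(z*(-z - 3))/∂z = 2*z + 3
Assembling: d(omega) = (2*x - 2*y) dx ∧ dy + (6*x - 4*z + 2) dx ∧ dz + (2*z + 3) dy ∧ dz.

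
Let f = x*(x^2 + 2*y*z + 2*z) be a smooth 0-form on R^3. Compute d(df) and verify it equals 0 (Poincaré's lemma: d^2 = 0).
d(df) = 0

Step 1: df = sum_i (∂f/∂x_i) dx_i = (3*x^2 + 2*y*z + 2*z) dx + (2*x*z) dy + (2*x*(y + 1)) dz.
Step 2: Apply d again. Using the 1-form formula, the coefficient of dx ∧ dy in d(df) is ∂^2 f/∂x ∂y - ∂^2 f/∂y ∂x = (2*z) - (2*z) = 0 (equality of mixed partials for smooth f).
Similarly for dx ∧ dz and dy ∧ dz — all coefficients vanish. So d(df) = 0.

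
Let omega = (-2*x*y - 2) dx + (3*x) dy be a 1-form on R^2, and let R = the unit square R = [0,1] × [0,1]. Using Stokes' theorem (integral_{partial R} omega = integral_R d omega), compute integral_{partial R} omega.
integral_(partial R) omega = 4

Stokes: integral_partial_R omega = integral_R d omega with d omega = (∂Q/∂x - ∂P/∂y) dx ∧ dy.
  ∂Q/∂x = 3
  ∂P/∂y = -2*x
  integrand = ∂Q/∂x - ∂P/∂y = 2*x + 3.
Integrating over R: integral_0^1 integral_0^1 (2*x + 3) dx dy = 4.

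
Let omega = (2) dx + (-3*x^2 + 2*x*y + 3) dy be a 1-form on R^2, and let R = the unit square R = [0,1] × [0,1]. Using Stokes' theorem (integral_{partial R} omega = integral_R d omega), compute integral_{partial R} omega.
integral_(partial R) omega = -2

Stokes: integral_partial_R omega = integral_R d omega with d omega = (∂Q/∂x - ∂P/∂y) dx ∧ dy.
  ∂Q/∂x = -6*x + 2*y
  ∂P/∂y = 0
  integrand = ∂Q/∂x - ∂P/∂y = -6*x + 2*y.
Integrating over R: integral_0^1 integral_0^1 (-6*x + 2*y) dx dy = -2.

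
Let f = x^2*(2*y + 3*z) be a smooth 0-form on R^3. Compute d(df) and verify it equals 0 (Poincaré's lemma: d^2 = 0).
d(df) = 0

Step 1: df = sum_i (∂f/∂x_i) dx_i = (2*x*(2*y + 3*z)) dx + (2*x^2) dy + (3*x^2) dz.
Step 2: Apply d again. Using the 1-form formula, the coefficient of dx ∧ dy in d(df) is ∂^2 f/∂x ∂y - ∂^2 f/∂y ∂x = (4*x) - (4*x) = 0 (equality of mixed partials for smooth f).
Similarly for dx ∧ dz and dy ∧ dz — all coefficients vanish. So d(df) = 0.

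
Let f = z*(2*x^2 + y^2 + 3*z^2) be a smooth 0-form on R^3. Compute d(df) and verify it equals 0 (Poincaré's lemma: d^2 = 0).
d(df) = 0

Step 1: df = sum_i (∂f/∂x_i) dx_i = (4*x*z) dx + (2*y*z) dy + (2*x^2 + y^2 + 9*z^2) dz.
Step 2: Apply d again. Using the 1-form formula, the coefficient of dx ∧ dy in d(df) is ∂^2 f/∂x ∂y - ∂^2 f/∂y ∂x = (0) - (0) = 0 (equality of mixed partials for smooth f).
Similarly for dx ∧ dz and dy ∧ dz — all coefficients vanish. So d(df) = 0.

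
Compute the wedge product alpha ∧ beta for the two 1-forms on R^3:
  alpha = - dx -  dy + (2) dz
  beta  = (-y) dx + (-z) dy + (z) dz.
alpha ∧ beta = (-y + z) dx ∧ dy + (2*y - z) dx ∧ dz + (z) dy ∧ dz

Distribute the wedge, using dx_i ∧ dx_j = -dx_j ∧ dx_i and dx_i ∧ dx_i = 0. For each pair (i, j) with i < j, the coefficient of dx_i ∧ dx_j in alpha ∧ beta is (alpha_i * beta_j - alpha_j * beta_i). Collecting: alpha ∧ beta = (-y + z) dx ∧ dy + (2*y - z) dx ∧ dz + (z) dy ∧ dz.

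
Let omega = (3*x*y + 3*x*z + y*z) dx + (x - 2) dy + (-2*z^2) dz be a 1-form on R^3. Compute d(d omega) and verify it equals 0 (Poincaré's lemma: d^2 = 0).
d(d omega) = 0

Step 1: d omega = sum_{i<j} (∂f_j/∂x_i - ∂f_i/∂x_j) dx_i ∧ dx_j:
  coeff of dx ∧ dy: -3*x - z + 1
  coeff of dx ∧ dz: -3*x - y
  coeff of dy ∧ dz: 0
Step 2: Apply d again to each 2-form coefficient. The only possible 3-form in R^3 is dx ∧ dy ∧ dz, with coefficient
  ∂(coeff of dy∧dz)/∂x - ∂(coeff of dx∧dz)/∂y + ∂(coeff of dx∧dy)/∂z
  = ∂/∂x (0) - ∂/∂y (-3*x - y) + ∂/∂z (-3*x - z + 1).
Each of these terms simplifies to sums of mixed partials that cancel in pairs. The result is 0 (by equality of mixed partials for smooth functions — Schwarz / Clairaut).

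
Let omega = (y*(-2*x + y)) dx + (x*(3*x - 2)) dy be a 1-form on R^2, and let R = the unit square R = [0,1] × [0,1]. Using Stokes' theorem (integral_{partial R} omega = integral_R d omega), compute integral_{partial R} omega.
integral_(partial R) omega = 1

Stokes: integral_partial_R omega = integral_R d omega with d omega = (∂Q/∂x - ∂P/∂y) dx ∧ dy.
  ∂Q/∂x = 6*x - 2
  ∂P/∂y = -2*x + 2*y
  integrand = ∂Q/∂x - ∂P/∂y = 8*x - 2*y - 2.
Integrating over R: integral_0^1 integral_0^1 (8*x - 2*y - 2) dx dy = 1.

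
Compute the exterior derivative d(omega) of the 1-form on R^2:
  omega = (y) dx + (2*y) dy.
d(omega) = (-1) dx ∧ dy

For a 1-form omega = sum_i f_i dx_i, the exterior derivative is
  d(omega) = sum_{i < j} (∂f_j/∂x_i - ∂f_i/∂x_j) dx_i ∧ dx_j.
  coefficient of dx ∧ dy: ∂f_2/∂x - ∂f_1/∂y = ∂(2*y)/∂x - ∂(y)/∂y = -1
Assembling: d(omega) = (-1) dx ∧ dy.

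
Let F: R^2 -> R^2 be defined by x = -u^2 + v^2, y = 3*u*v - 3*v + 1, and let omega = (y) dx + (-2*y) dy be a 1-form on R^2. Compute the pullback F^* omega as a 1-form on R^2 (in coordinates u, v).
F^* omega = (-6*u^2*v - 18*u*v^2 + 6*u*v - 2*u + 18*v^2 - 6*v) du + (-18*u^2*v + 6*u*v^2 + 36*u*v - 6*u - 6*v^2 - 16*v + 6) dv

Using F^*(f dg) = (f ∘ F) d(g ∘ F), substitute each coordinate x_i by F_i(u, v) in f_i, and replace dx_i by d F_i = (∂F_i/∂u) du + (∂F_i/∂v) dv.
  For the x component: f_1(F) = 3*u*v - 3*v + 1; d F_1 = (-2*u) du + (2*v) dv
  For the y component: f_2(F) = -6*u*v + 6*v - 2; d F_2 = (3*v) du + (3*u - 3) dv
Combining and collecting du, dv coefficients:
  coeff of du: -6*u^2*v - 18*u*v^2 + 6*u*v - 2*u + 18*v^2 - 6*v
  coeff of dv: -18*u^2*v + 6*u*v^2 + 36*u*v - 6*u - 6*v^2 - 16*v + 6
F^* omega = (-6*u^2*v - 18*u*v^2 + 6*u*v - 2*u + 18*v^2 - 6*v) du + (-18*u^2*v + 6*u*v^2 + 36*u*v - 6*u - 6*v^2 - 16*v + 6) dv.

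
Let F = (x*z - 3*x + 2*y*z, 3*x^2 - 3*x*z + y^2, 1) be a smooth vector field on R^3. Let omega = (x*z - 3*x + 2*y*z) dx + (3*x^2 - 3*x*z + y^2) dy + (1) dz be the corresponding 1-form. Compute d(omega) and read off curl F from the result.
d(omega) = (3*x) dy ∧ dz + (x + 2*y) dz ∧ dx + (6*x - 5*z) dx ∧ dy; curl F = (3*x, x + 2*y, 6*x - 5*z)

d omega = sum_{i<j} (∂f_j/∂x_i - ∂f_i/∂x_j) dx_i ∧ dx_j. Under the identification (dy ∧ dz, dz ∧ dx, dx ∧ dy) ↔ (e_x, e_y, e_z), the coefficients are exactly the components of curl F. Compute:
  ∂R/∂y - ∂Q/∂z = (0) - (-3*x) = 3*x
  ∂P/∂z - ∂R/∂x = (x + 2*y) - (0) = x + 2*y
  ∂Q/∂x - ∂P/∂y = (6*x - 3*z) - (2*z) = 6*x - 5*z.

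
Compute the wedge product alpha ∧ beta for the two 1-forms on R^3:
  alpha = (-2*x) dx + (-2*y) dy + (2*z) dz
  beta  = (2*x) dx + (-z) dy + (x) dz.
alpha ∧ beta = (2*x*(2*y + z)) dx ∧ dy + (-2*x*(x + 2*z)) dx ∧ dz + (-2*x*y + 2*z^2) dy ∧ dz

Distribute the wedge, using dx_i ∧ dx_j = -dx_j ∧ dx_i and dx_i ∧ dx_i = 0. For each pair (i, j) with i < j, the coefficient of dx_i ∧ dx_j in alpha ∧ beta is (alpha_i * beta_j - alpha_j * beta_i). Collecting: alpha ∧ beta = (2*x*(2*y + z)) dx ∧ dy + (-2*x*(x + 2*z)) dx ∧ dz + (-2*x*y + 2*z^2) dy ∧ dz.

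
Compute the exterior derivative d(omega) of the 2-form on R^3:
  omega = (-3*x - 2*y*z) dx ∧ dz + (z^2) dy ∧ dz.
d(omega) = (2*z) dx ∧ dy ∧ dz

For a 2-form omega = sum_{i<j} g_{ij} dx_i ∧ dx_j, the exterior derivative is
  d(omega) = sum_{i<j} d(g_{ij}) ∧ dx_i ∧ dx_j = sum_{i<j, k} (∂g_{ij}/∂x_k) dx_k ∧ dx_i ∧ dx_j.
Expand each term, using dx_k ∧ dx_i ∧ dx_j = sgn(permutation) dx_{(a)} ∧ dx_{(b)} ∧ dx_{(c)} with (a < b < c) sorted:
  d(-3*x - 2*y*z) includes (∂/∂y)(-3*x - 2*y*z) dy = (-2*z) dy, which multiplied by dx ∧ dz gives (2*z) dx ∧ dy ∧ dz
Collecting like 3-forms: d(omega) = (2*z) dx ∧ dy ∧ dz.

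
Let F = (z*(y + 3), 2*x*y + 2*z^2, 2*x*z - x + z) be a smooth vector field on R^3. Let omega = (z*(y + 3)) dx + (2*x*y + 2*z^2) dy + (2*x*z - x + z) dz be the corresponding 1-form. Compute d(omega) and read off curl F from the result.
d(omega) = (-4*z) dy ∧ dz + (y - 2*z + 4) dz ∧ dx + (2*y - z) dx ∧ dy; curl F = (-4*z, y - 2*z + 4, 2*y - z)

d omega = sum_{i<j} (∂f_j/∂x_i - ∂f_i/∂x_j) dx_i ∧ dx_j. Under the identification (dy ∧ dz, dz ∧ dx, dx ∧ dy) ↔ (e_x, e_y, e_z), the coefficients are exactly the components of curl F. Compute:
  ∂R/∂y - ∂Q/∂z = (0) - (4*z) = -4*z
  ∂P/∂z - ∂R/∂x = (y + 3) - (2*z - 1) = y - 2*z + 4
  ∂Q/∂x - ∂P/∂y = (2*y) - (z) = 2*y - z.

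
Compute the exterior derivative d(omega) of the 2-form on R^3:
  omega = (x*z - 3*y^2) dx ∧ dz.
d(omega) = (6*y) dx ∧ dy ∧ dz

For a 2-form omega = sum_{i<j} g_{ij} dx_i ∧ dx_j, the exterior derivative is
  d(omega) = sum_{i<j} d(g_{ij}) ∧ dx_i ∧ dx_j = sum_{i<j, k} (∂g_{ij}/∂x_k) dx_k ∧ dx_i ∧ dx_j.
Expand each term, using dx_k ∧ dx_i ∧ dx_j = sgn(permutation) dx_{(a)} ∧ dx_{(b)} ∧ dx_{(c)} with (a < b < c) sorted:
  d(x*z - 3*y^2) includes (∂/∂y)(x*z - 3*y^2) dy = (-6*y) dy, which multiplied by dx ∧ dz gives (6*y) dx ∧ dy ∧ dz
Collecting like 3-forms: d(omega) = (6*y) dx ∧ dy ∧ dz.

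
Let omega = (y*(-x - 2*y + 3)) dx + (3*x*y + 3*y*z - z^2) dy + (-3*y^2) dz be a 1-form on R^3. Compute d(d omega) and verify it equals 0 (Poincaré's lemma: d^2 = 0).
d(d omega) = 0

Step 1: d omega = sum_{i<j} (∂f_j/∂x_i - ∂f_i/∂x_j) dx_i ∧ dx_j:
  coeff of dx ∧ dy: x + 7*y - 3
  coeff of dx ∧ dz: 0
  coeff of dy ∧ dz: -9*y + 2*z
Step 2: Apply d again to each 2-form coefficient. The only possible 3-form in R^3 is dx ∧ dy ∧ dz, with coefficient
  ∂(coeff of dy∧dz)/∂x - ∂(coeff of dx∧dz)/∂y + ∂(coeff of dx∧dy)/∂z
  = ∂/∂x (-9*y + 2*z) - ∂/∂y (0) + ∂/∂z (x + 7*y - 3).
Each of these terms simplifies to sums of mixed partials that cancel in pairs. The result is 0 (by equality of mixed partials for smooth functions — Schwarz / Clairaut).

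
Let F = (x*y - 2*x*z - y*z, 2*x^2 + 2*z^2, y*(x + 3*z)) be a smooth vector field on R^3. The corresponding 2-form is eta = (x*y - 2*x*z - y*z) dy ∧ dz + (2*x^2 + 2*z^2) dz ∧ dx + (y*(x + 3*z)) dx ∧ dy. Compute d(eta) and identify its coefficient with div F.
d(eta) = (4*y - 2*z) dx ∧ dy ∧ dz; div F = 4*y - 2*z

For a 2-form in R^3 of the form above, applying d gives a 3-form with coefficient ∂P/∂x + ∂Q/∂y + ∂R/∂z:
  ∂P/∂x = y - 2*z
  ∂Q/∂y = 0
  ∂R/∂z = 3*y
Sum = 4*y - 2*z, which is exactly div F.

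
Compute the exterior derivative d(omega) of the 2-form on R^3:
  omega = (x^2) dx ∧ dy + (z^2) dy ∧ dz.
d(omega) = 0

For a 2-form omega = sum_{i<j} g_{ij} dx_i ∧ dx_j, the exterior derivative is
  d(omega) = sum_{i<j} d(g_{ij}) ∧ dx_i ∧ dx_j = sum_{i<j, k} (∂g_{ij}/∂x_k) dx_k ∧ dx_i ∧ dx_j.
Expand each term, using dx_k ∧ dx_i ∧ dx_j = sgn(permutation) dx_{(a)} ∧ dx_{(b)} ∧ dx_{(c)} with (a < b < c) sorted:

Collecting like 3-forms: d(omega) = 0.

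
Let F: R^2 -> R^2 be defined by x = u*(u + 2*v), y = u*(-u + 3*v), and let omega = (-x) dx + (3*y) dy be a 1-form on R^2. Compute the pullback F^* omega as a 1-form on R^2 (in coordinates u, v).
F^* omega = (u*(4*u^2 - 33*u*v + 23*v^2)) du + (u^2*(-11*u + 23*v)) dv

Using F^*(f dg) = (f ∘ F) d(g ∘ F), substitute each coordinate x_i by F_i(u, v) in f_i, and replace dx_i by d F_i = (∂F_i/∂u) du + (∂F_i/∂v) dv.
  For the x component: f_1(F) = u*(-u - 2*v); d F_1 = (2*u + 2*v) du + (2*u) dv
  For the y component: f_2(F) = 3*u*(-u + 3*v); d F_2 = (-2*u + 3*v) du + (3*u) dv
Combining and collecting du, dv coefficients:
  coeff of du: u*(4*u^2 - 33*u*v + 23*v^2)
  coeff of dv: u^2*(-11*u + 23*v)
F^* omega = (u*(4*u^2 - 33*u*v + 23*v^2)) du + (u^2*(-11*u + 23*v)) dv.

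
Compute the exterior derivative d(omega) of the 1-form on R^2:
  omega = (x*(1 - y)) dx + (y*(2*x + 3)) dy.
d(omega) = (x + 2*y) dx ∧ dy

For a 1-form omega = sum_i f_i dx_i, the exterior derivative is
  d(omega) = sum_{i < j} (∂f_j/∂x_i - ∂f_i/∂x_j) dx_i ∧ dx_j.
  coefficient of dx ∧ dy: ∂f_2/∂x - ∂f_1/∂y = ∂(y*(2*x + 3))/∂x - ∂(x*(1 - y))/∂y = x + 2*y
Assembling: d(omega) = (x + 2*y) dx ∧ dy.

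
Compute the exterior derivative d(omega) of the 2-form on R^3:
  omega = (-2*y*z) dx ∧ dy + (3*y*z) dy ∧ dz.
d(omega) = (-2*y) dx ∧ dy ∧ dz

For a 2-form omega = sum_{i<j} g_{ij} dx_i ∧ dx_j, the exterior derivative is
  d(omega) = sum_{i<j} d(g_{ij}) ∧ dx_i ∧ dx_j = sum_{i<j, k} (∂g_{ij}/∂x_k) dx_k ∧ dx_i ∧ dx_j.
Expand each term, using dx_k ∧ dx_i ∧ dx_j = sgn(permutation) dx_{(a)} ∧ dx_{(b)} ∧ dx_{(c)} with (a < b < c) sorted:
  d(-2*y*z) includes (∂/∂z)(-2*y*z) dz = (-2*y) dz, which multiplied by dx ∧ dy gives (-2*y) dx ∧ dy ∧ dz
Collecting like 3-forms: d(omega) = (-2*y) dx ∧ dy ∧ dz.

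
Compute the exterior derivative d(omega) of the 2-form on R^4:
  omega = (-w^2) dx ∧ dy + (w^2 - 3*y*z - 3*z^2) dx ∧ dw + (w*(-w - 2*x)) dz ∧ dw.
d(omega) = (-2*w + 3*z) dx ∧ dy ∧ dw + (-2*w + 3*y + 6*z) dx ∧ dz ∧ dw

For a 2-form omega = sum_{i<j} g_{ij} dx_i ∧ dx_j, the exterior derivative is
  d(omega) = sum_{i<j} d(g_{ij}) ∧ dx_i ∧ dx_j = sum_{i<j, k} (∂g_{ij}/∂x_k) dx_k ∧ dx_i ∧ dx_j.
Expand each term, using dx_k ∧ dx_i ∧ dx_j = sgn(permutation) dx_{(a)} ∧ dx_{(b)} ∧ dx_{(c)} with (a < b < c) sorted:
  d(-w^2) includes (∂/∂w)(-w^2) dw = (-2*w) dw, which multiplied by dx ∧ dy gives (-2*w) dx ∧ dy ∧ dw
  d(w^2 - 3*y*z - 3*z^2) includes (∂/∂y)(w^2 - 3*y*z - 3*z^2) dy = (-3*z) dy, which multiplied by dx ∧ dw gives (3*z) dx ∧ dy ∧ dw
  d(w^2 - 3*y*z - 3*z^2) includes (∂/∂z)(w^2 - 3*y*z - 3*z^2) dz = (-3*y - 6*z) dz, which multiplied by dx ∧ dw gives (3*y + 6*z) dx ∧ dz ∧ dw
  d(w*(-w - 2*x)) includes (∂/∂x)(w*(-w - 2*x)) dx = (-2*w) dx, which multiplied by dz ∧ dw gives (-2*w) dx ∧ dz ∧ dw
Collecting like 3-forms: d(omega) = (-2*w + 3*z) dx ∧ dy ∧ dw + (-2*w + 3*y + 6*z) dx ∧ dz ∧ dw.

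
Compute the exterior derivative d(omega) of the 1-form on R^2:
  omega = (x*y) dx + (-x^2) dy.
d(omega) = (-3*x) dx ∧ dy

For a 1-form omega = sum_i f_i dx_i, the exterior derivative is
  d(omega) = sum_{i < j} (∂f_j/∂x_i - ∂f_i/∂x_j) dx_i ∧ dx_j.
  coefficient of dx ∧ dy: ∂f_2/∂x - ∂f_1/∂y = ∂(-x^2)/∂x - ∂(x*y)/∂y = -3*x
Assembling: d(omega) = (-3*x) dx ∧ dy.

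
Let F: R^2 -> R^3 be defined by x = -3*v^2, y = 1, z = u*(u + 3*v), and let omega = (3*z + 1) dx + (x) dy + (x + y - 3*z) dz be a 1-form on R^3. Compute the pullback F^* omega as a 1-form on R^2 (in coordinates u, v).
F^* omega = (-6*u^3 - 27*u^2*v - 33*u*v^2 + 2*u - 9*v^3 + 3*v) du + (-9*u^3 - 45*u^2*v - 63*u*v^2 + 3*u - 6*v) dv

Using F^*(f dg) = (f ∘ F) d(g ∘ F), substitute each coordinate x_i by F_i(u, v) in f_i, and replace dx_i by d F_i = (∂F_i/∂u) du + (∂F_i/∂v) dv.
  For the x component: f_1(F) = 3*u^2 + 9*u*v + 1; d F_1 = (0) du + (-6*v) dv
  For the y component: f_2(F) = -3*v^2; d F_2 = (0) du + (0) dv
  For the z component: f_3(F) = -3*u^2 - 9*u*v - 3*v^2 + 1; d F_3 = (2*u + 3*v) du + (3*u) dv
Combining and collecting du, dv coefficients:
  coeff of du: -6*u^3 - 27*u^2*v - 33*u*v^2 + 2*u - 9*v^3 + 3*v
  coeff of dv: -9*u^3 - 45*u^2*v - 63*u*v^2 + 3*u - 6*v
F^* omega = (-6*u^3 - 27*u^2*v - 33*u*v^2 + 2*u - 9*v^3 + 3*v) du + (-9*u^3 - 45*u^2*v - 63*u*v^2 + 3*u - 6*v) dv.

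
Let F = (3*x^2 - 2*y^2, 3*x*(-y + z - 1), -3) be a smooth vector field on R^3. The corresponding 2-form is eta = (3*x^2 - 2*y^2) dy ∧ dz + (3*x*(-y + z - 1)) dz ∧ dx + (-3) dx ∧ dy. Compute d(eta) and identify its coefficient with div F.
d(eta) = (3*x) dx ∧ dy ∧ dz; div F = 3*x

For a 2-form in R^3 of the form above, applying d gives a 3-form with coefficient ∂P/∂x + ∂Q/∂y + ∂R/∂z:
  ∂P/∂x = 6*x
  ∂Q/∂y = -3*x
  ∂R/∂z = 0
Sum = 3*x, which is exactly div F.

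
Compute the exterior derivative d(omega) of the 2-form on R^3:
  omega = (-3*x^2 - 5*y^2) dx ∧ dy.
d(omega) = 0

For a 2-form omega = sum_{i<j} g_{ij} dx_i ∧ dx_j, the exterior derivative is
  d(omega) = sum_{i<j} d(g_{ij}) ∧ dx_i ∧ dx_j = sum_{i<j, k} (∂g_{ij}/∂x_k) dx_k ∧ dx_i ∧ dx_j.
Expand each term, using dx_k ∧ dx_i ∧ dx_j = sgn(permutation) dx_{(a)} ∧ dx_{(b)} ∧ dx_{(c)} with (a < b < c) sorted:

Collecting like 3-forms: d(omega) = 0.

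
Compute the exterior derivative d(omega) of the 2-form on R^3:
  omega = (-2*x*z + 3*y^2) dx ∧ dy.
d(omega) = (-2*x) dx ∧ dy ∧ dz

For a 2-form omega = sum_{i<j} g_{ij} dx_i ∧ dx_j, the exterior derivative is
  d(omega) = sum_{i<j} d(g_{ij}) ∧ dx_i ∧ dx_j = sum_{i<j, k} (∂g_{ij}/∂x_k) dx_k ∧ dx_i ∧ dx_j.
Expand each term, using dx_k ∧ dx_i ∧ dx_j = sgn(permutation) dx_{(a)} ∧ dx_{(b)} ∧ dx_{(c)} with (a < b < c) sorted:
  d(-2*x*z + 3*y^2) includes (∂/∂z)(-2*x*z + 3*y^2) dz = (-2*x) dz, which multiplied by dx ∧ dy gives (-2*x) dx ∧ dy ∧ dz
Collecting like 3-forms: d(omega) = (-2*x) dx ∧ dy ∧ dz.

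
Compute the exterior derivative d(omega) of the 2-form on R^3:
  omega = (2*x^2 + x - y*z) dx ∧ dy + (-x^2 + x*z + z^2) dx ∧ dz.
d(omega) = (-y) dx ∧ dy ∧ dz

For a 2-form omega = sum_{i<j} g_{ij} dx_i ∧ dx_j, the exterior derivative is
  d(omega) = sum_{i<j} d(g_{ij}) ∧ dx_i ∧ dx_j = sum_{i<j, k} (∂g_{ij}/∂x_k) dx_k ∧ dx_i ∧ dx_j.
Expand each term, using dx_k ∧ dx_i ∧ dx_j = sgn(permutation) dx_{(a)} ∧ dx_{(b)} ∧ dx_{(c)} with (a < b < c) sorted:
  d(2*x^2 + x - y*z) includes (∂/∂z)(2*x^2 + x - y*z) dz = (-y) dz, which multiplied by dx ∧ dy gives (-y) dx ∧ dy ∧ dz
Collecting like 3-forms: d(omega) = (-y) dx ∧ dy ∧ dz.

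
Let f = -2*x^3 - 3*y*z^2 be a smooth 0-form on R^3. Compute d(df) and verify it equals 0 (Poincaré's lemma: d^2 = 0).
d(df) = 0

Step 1: df = sum_i (∂f/∂x_i) dx_i = (-6*x^2) dx + (-3*z^2) dy + (-6*y*z) dz.
Step 2: Apply d again. Using the 1-form formula, the coefficient of dx ∧ dy in d(df) is ∂^2 f/∂x ∂y - ∂^2 f/∂y ∂x = (0) - (0) = 0 (equality of mixed partials for smooth f).
Similarly for dx ∧ dz and dy ∧ dz — all coefficients vanish. So d(df) = 0.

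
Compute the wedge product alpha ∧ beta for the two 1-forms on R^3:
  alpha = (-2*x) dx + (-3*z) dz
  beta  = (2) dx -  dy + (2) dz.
alpha ∧ beta = (2*x) dx ∧ dy + (-4*x + 6*z) dx ∧ dz + (-3*z) dy ∧ dz

Distribute the wedge, using dx_i ∧ dx_j = -dx_j ∧ dx_i and dx_i ∧ dx_i = 0. For each pair (i, j) with i < j, the coefficient of dx_i ∧ dx_j in alpha ∧ beta is (alpha_i * beta_j - alpha_j * beta_i). Collecting: alpha ∧ beta = (2*x) dx ∧ dy + (-4*x + 6*z) dx ∧ dz + (-3*z) dy ∧ dz.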